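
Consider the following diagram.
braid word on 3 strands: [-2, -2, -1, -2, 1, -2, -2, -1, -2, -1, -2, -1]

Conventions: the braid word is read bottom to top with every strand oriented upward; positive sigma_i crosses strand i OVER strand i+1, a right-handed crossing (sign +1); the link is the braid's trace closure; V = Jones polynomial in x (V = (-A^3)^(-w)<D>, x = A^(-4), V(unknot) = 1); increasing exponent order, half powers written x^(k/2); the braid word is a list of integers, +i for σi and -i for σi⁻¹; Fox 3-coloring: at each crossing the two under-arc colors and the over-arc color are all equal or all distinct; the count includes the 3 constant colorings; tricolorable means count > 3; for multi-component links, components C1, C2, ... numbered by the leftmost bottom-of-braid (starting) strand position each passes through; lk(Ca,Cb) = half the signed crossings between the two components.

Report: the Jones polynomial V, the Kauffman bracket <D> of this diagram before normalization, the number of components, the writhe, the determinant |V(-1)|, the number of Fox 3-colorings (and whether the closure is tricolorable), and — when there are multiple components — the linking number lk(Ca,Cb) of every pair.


Jones polynomial: V(x) = -x^-10 + x^-6 + x^-4
<D> = A^-14 + A^-6 - A^10; writhe -10
components 1, writhe -10 (12 crossings)
3-colorings: 3 of 3^12, det 1 — not tricolorable
note: det 1 = |V(-1)|; not divisible by 3, so not tricolorable


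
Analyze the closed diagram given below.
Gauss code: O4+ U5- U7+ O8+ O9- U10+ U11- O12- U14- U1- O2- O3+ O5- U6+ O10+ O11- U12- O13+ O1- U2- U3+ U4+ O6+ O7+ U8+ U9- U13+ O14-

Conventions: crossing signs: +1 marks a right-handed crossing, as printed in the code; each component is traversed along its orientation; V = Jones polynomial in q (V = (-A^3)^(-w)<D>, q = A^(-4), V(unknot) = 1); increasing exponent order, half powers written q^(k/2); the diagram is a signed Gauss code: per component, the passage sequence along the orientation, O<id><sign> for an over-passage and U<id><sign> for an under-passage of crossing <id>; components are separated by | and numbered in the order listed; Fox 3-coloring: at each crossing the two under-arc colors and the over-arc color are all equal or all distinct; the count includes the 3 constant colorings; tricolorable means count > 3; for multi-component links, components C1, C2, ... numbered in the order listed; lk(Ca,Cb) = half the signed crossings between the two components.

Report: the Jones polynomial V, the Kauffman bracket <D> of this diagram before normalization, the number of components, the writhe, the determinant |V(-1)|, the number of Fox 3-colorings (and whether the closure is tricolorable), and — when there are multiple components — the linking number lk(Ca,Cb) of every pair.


Jones polynomial: V(q) = -q^-3 + q^-2 - q^-1 + 3 - q + q^2 - q^3
<D> = -A^-12 + A^-8 - A^-4 + 3 - A^4 + A^8 - A^12; writhe 0
components 1, writhe 0 (14 crossings)
3-colorings: 27 of 3^14, det 9 — tricolorable
note: w = 0 shifts under R1 moves; the (-A^3)^(0) factor cancels that in V


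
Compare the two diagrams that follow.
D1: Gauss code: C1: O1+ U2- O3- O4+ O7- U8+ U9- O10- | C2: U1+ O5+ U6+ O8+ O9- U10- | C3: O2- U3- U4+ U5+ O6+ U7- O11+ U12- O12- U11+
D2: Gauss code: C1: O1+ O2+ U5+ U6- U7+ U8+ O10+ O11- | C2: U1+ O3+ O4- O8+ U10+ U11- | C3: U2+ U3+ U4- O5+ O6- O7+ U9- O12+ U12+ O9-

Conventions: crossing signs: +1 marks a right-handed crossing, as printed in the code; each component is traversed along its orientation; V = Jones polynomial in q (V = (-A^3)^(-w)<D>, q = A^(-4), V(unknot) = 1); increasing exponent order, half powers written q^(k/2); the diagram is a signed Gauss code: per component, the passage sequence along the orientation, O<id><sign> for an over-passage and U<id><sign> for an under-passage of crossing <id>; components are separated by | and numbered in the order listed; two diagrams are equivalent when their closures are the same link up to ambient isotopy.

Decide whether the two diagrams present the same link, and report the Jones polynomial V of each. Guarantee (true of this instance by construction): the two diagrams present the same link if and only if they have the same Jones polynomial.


equivalent: no
D1 (bracket A^-8 + 2 + A^8; 12 crossings at w = 0): V = q^-2 + 2 + q^2
D2 (bracket A^-8 + 2 + A^8; 12 crossings at w = +4): V = q + 2q^3 + q^5
key observation: 2 classes among 2 diagrams; unequal V(q) rules out equality


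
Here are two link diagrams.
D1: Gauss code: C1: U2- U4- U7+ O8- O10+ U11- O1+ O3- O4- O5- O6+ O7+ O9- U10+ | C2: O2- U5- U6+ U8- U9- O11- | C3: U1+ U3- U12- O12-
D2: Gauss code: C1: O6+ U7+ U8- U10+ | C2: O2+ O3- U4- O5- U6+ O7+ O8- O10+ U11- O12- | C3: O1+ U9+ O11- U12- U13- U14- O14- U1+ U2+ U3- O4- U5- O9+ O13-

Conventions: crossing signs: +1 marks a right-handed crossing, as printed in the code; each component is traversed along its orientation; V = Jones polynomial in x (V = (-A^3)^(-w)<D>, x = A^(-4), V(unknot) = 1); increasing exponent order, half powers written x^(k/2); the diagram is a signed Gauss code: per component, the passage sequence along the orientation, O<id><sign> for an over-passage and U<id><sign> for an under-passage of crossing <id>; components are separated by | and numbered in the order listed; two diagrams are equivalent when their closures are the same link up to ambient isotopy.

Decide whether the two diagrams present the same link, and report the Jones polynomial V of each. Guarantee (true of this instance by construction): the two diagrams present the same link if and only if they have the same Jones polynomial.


equivalent: no
V(D1) = x^-5 + x^-4 + x^-3 + 1  (w -4, c 12, <D> = A^-12 + 1 + A^4 + A^8)
D2 (bracket A^-10 + 2A^-2 - A^2 + 2A^6 - A^10 + A^14; 14 crossings at w = -2): V = x^-5 - x^-4 + 2x^-3 - x^-2 + 2x^-1 + x
why: V(x) takes 2 values over 2 diagrams, fixing the grouping


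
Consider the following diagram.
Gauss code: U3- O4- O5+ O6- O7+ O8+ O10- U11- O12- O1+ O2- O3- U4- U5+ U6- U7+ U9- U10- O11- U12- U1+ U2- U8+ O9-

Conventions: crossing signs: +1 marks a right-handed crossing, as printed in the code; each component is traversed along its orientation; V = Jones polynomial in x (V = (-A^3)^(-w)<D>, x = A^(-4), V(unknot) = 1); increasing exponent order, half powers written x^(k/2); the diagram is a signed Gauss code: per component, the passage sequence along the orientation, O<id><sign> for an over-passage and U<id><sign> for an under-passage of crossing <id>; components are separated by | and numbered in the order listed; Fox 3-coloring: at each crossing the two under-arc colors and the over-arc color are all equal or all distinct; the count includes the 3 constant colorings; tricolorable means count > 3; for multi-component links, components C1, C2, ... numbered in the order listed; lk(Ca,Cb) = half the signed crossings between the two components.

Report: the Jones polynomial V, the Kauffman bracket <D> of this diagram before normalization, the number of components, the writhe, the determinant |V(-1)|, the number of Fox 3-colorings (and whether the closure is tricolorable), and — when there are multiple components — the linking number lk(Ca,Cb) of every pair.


V(x) = -x^-6 + x^-5 - x^-4 + 2x^-3 - x^-2 + x^-1
bracket: A^-8 - A^-4 + 2 - A^4 + A^8 - A^12, w = -4
1 component, writhe -4, over 12 crossings
det 7, colorings 3 of 3^12 — not tricolorable
observation: det 7 = |V(-1)|; not divisible by 3, so not tricolorable


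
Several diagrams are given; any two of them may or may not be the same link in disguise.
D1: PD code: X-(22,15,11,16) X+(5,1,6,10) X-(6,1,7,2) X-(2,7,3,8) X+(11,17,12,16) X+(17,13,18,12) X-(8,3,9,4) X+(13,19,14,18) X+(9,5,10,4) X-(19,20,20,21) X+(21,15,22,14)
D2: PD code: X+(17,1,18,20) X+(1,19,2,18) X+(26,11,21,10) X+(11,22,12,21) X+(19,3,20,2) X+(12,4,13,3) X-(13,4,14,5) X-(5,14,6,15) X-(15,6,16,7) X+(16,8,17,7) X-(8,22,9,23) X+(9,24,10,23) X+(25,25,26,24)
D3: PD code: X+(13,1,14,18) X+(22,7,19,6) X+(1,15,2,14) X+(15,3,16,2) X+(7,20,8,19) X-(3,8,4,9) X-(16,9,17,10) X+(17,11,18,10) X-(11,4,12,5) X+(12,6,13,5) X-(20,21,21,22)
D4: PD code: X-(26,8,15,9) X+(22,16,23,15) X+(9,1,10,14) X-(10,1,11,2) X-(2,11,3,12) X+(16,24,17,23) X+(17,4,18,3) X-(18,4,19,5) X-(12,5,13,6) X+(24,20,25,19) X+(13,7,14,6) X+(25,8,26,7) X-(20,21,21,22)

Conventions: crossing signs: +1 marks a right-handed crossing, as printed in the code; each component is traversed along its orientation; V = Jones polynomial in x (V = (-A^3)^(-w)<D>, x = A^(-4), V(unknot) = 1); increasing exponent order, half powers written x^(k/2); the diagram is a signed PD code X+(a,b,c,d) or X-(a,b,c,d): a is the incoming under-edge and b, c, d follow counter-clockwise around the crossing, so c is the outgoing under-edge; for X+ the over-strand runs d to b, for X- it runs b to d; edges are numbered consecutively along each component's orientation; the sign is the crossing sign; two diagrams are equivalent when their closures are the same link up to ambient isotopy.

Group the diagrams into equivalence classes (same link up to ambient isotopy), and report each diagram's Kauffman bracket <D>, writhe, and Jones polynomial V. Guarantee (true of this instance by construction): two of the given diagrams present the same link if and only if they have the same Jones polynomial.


classes: {D1, D4} | {D2, D3}
V(D1) = -x^(1/2) - x^(3/2) - x^(5/2) + x^(9/2)  [11 crossings, <D> = -A^-15 + A^-7 + A^-3 + A, w = +1]
V(D2) = -x^(3/2) - 2x^(7/2) + x^(9/2) - x^(11/2) + x^(13/2)  [13 crossings, <D> = -A^-11 + A^-7 - A^-3 + 2A + A^9, w = +5]
V(D3) = -x^(3/2) - 2x^(7/2) + x^(9/2) - x^(11/2) + x^(13/2)  [11 crossings, <D> = -A^-17 + A^-13 - A^-9 + 2A^-5 + A^3, w = +3]
V(D4) = -x^(1/2) - x^(3/2) - x^(5/2) + x^(9/2)  [13 crossings, <D> = -A^-15 + A^-7 + A^-3 + A, w = +1]
note: comparing 4 Jones polynomials yields 2 groups


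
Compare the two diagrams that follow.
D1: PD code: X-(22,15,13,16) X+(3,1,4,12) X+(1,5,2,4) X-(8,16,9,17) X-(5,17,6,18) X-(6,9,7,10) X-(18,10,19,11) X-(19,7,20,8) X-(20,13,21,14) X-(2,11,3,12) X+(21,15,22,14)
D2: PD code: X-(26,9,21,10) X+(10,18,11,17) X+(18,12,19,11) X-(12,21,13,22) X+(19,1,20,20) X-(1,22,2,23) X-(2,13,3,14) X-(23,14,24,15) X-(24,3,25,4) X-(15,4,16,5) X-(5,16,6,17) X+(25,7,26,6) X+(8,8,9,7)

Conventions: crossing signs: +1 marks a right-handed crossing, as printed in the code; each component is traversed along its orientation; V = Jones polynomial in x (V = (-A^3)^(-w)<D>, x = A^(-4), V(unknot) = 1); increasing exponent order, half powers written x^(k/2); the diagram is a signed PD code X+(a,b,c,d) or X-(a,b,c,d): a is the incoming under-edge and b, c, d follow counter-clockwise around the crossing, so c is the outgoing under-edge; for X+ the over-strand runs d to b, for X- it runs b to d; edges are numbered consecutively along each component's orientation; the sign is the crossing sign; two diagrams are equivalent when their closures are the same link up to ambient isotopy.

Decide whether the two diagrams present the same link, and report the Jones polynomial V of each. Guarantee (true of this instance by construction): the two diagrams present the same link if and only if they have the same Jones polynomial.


equivalent: yes
D1 (bracket A^-9 + A^-1 - A^3 + A^7; 11 crossings at w = -5): V = -x^(-11/2) + x^(-9/2) - x^(-7/2) - x^(-3/2)
D2 (bracket A^-3 + A^5 - A^9 + A^13; 13 crossings at w = -3): V = -x^(-11/2) + x^(-9/2) - x^(-7/2) - x^(-3/2)
key observation: Reidemeister moves carry D1 (11 crossings) to D2 (13)


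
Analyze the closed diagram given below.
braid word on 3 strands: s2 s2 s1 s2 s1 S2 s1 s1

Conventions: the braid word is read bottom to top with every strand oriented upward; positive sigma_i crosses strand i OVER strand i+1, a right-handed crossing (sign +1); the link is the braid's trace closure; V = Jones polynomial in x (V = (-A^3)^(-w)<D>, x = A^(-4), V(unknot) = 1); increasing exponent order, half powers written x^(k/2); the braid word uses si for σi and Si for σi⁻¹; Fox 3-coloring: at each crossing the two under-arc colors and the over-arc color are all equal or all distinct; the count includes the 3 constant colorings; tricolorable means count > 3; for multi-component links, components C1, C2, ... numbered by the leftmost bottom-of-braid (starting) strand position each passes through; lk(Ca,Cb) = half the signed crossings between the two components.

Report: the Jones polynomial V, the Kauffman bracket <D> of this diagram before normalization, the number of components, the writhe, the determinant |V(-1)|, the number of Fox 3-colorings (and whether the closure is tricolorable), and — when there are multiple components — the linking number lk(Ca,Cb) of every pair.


Jones polynomial: V(x) = x^2 + 2x^4 - 2x^5 + x^6 - 2x^7 + x^8
<D> = A^-14 - 2A^-10 + A^-6 - 2A^-2 + 2A^2 + A^10; writhe +6
components 1, writhe +6 (8 crossings)
3-colorings: 27 of 3^8, det 9 — tricolorable
note: V spans 6 powers of x: at least 6 crossings in any diagram


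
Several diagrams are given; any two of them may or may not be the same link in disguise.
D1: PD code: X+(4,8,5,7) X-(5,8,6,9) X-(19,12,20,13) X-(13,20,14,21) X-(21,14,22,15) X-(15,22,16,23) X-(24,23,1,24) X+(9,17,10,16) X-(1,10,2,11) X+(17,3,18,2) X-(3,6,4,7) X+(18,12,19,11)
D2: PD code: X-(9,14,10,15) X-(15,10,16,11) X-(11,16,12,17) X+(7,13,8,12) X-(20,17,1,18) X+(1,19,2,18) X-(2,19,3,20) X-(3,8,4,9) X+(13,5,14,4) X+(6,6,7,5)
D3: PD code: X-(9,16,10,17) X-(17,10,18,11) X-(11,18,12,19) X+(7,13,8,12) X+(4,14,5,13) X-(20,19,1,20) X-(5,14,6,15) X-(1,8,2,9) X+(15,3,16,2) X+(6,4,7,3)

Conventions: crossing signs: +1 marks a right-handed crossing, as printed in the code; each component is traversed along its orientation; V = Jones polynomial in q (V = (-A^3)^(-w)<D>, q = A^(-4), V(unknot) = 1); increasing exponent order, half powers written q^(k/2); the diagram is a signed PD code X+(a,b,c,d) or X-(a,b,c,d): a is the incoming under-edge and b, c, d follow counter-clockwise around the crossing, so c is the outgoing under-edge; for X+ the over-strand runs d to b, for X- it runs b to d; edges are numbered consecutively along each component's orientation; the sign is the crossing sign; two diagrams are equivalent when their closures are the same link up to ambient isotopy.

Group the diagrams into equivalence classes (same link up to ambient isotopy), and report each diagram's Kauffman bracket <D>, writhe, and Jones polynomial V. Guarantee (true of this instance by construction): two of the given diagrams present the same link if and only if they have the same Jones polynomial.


equivalence classes: {D1, D2, D3}
D1 (bracket A^-16 - A^-12 + 2A^-8 - 2A^-4 + 2 - 2A^4 + A^8; 12 crossings at w = -4): V = q^-5 - 2q^-4 + 2q^-3 - 2q^-2 + 2q^-1 - 1 + q
V(D2) = q^-5 - 2q^-4 + 2q^-3 - 2q^-2 + 2q^-1 - 1 + q  (w -2, c 10, <D> = A^-10 - A^-6 + 2A^-2 - 2A^2 + 2A^6 - 2A^10 + A^14)
D3 (bracket A^-10 - A^-6 + 2A^-2 - 2A^2 + 2A^6 - 2A^10 + A^14; 10 crossings at w = -2): V = q^-5 - 2q^-4 + 2q^-3 - 2q^-2 + 2q^-1 - 1 + q
key observation: one V(q) for all 3 diagrams — one class (guaranteed)


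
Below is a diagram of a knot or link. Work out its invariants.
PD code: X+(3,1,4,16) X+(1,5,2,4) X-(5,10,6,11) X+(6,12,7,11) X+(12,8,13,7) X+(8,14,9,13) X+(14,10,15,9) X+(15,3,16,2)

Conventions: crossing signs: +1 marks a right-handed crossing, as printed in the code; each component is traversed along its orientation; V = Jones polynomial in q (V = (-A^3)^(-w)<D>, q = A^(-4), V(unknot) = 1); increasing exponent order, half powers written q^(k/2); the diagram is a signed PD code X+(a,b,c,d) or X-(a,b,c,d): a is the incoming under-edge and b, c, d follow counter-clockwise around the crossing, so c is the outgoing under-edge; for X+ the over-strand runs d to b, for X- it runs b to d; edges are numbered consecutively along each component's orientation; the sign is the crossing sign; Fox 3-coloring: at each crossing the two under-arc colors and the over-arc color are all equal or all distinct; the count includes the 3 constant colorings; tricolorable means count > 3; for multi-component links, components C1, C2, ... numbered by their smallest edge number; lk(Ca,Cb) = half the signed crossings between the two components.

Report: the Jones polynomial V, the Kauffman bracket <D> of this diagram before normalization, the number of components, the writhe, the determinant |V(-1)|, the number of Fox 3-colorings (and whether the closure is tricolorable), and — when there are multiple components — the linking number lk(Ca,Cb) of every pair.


Jones polynomial: V(q) = q^2 + 2q^4 - 2q^5 + q^6 - 2q^7 + q^8
<D> = A^-14 - 2A^-10 + A^-6 - 2A^-2 + 2A^2 + A^10; writhe +6
components 1, writhe +6 (8 crossings)
3-colorings: 27 of 3^8, det 9 — tricolorable
note: w = +6 (over 8 crossings) is diagram-only; (-A^3)^(-6) removes it from V


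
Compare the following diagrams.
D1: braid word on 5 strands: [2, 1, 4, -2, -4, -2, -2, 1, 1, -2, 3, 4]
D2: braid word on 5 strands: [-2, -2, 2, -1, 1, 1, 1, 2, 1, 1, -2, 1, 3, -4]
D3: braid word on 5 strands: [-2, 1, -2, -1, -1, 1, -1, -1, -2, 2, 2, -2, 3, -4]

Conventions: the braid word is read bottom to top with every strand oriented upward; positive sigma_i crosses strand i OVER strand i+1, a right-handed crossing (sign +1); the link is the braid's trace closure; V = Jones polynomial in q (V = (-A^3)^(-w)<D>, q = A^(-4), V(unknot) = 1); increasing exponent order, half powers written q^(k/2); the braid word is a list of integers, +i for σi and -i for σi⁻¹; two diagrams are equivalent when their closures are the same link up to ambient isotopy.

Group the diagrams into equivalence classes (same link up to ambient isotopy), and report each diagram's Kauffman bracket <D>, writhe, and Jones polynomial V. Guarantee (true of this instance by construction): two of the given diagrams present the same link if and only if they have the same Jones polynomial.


grouping into links: {D1} | {D2} | {D3}
V(D1) = -q^-3 + q^-2 - q^-1 + 3 - q + q^2 - q^3  (w +2, c 12, <D> = -A^-6 + A^-2 - A^2 + 3A^6 - A^10 + A^14 - A^18)
V(D2) = q - q^2 + 2q^3 - q^4 + q^5 - q^6  [14 crossings, <D> = -A^-12 + A^-8 - A^-4 + 2 - A^4 + A^8, w = +4]
V(D3) = -q^-6 + q^-5 - q^-4 + 2q^-3 - q^-2 + q^-1  [14 crossings, <D> = A^-8 - A^-4 + 2 - A^4 + A^8 - A^12, w = -4]
why: comparing 3 Jones polynomials yields 3 groups


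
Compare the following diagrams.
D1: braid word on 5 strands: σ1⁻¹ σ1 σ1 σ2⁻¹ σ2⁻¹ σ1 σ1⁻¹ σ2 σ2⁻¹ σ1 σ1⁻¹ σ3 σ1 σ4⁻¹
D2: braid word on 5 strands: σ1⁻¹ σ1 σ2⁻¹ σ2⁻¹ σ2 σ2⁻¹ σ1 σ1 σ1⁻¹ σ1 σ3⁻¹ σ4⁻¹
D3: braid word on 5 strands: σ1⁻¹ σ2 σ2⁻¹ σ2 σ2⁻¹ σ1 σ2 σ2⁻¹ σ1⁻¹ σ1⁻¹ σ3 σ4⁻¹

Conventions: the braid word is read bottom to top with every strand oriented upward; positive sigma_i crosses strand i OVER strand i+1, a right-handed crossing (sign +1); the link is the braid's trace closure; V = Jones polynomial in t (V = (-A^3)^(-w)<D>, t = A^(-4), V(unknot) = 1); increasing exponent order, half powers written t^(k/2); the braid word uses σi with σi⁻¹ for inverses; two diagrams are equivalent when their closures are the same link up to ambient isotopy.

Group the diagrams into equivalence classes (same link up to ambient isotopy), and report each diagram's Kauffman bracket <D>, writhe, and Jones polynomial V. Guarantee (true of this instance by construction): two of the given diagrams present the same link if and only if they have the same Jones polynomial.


classes: {D1, D2} | {D3}
V(D1) = t^-2 + 2 + t^2  [14 crossings, <D> = A^-8 + 2 + A^8, w = 0]
D2 (bracket A^-14 + 2A^-6 + A^2; 12 crossings at w = -2): V = t^-2 + 2 + t^2
V(D3) = t^-3 + t^-2 + t^-1 + 1  (w -2, c 12, <D> = A^-6 + A^-2 + A^2 + A^6)
insight: comparing 3 Jones polynomials yields 2 groups


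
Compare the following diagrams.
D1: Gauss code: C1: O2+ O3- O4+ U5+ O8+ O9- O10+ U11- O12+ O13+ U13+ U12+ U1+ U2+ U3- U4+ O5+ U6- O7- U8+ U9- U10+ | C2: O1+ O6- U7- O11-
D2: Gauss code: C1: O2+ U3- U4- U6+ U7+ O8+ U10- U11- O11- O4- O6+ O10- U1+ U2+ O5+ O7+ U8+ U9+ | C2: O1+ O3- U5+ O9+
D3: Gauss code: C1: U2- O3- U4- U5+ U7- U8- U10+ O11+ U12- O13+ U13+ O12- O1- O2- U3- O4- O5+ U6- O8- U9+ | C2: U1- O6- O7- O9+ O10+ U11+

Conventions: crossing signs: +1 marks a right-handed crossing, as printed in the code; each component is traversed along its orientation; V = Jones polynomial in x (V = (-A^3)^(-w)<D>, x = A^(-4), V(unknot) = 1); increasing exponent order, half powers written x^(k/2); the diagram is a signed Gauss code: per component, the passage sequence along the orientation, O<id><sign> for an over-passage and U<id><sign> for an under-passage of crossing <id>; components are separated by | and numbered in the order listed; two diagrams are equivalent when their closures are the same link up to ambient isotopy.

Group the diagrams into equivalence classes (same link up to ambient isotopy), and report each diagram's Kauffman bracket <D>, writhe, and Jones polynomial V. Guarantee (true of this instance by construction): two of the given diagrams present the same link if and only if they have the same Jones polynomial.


grouping into links: {D1} | {D2} | {D3}
V(D1) = -x^(-3/2) - 2x^(1/2) + x^(3/2) - x^(5/2) + x^(7/2)  (w +3, c 13, <D> = -A^-5 + A^-1 - A^3 + 2A^7 + A^15)
V(D2) = -x^(3/2) - 2x^(7/2) + x^(9/2) - x^(11/2) + x^(13/2)  [11 crossings, <D> = -A^-17 + A^-13 - A^-9 + 2A^-5 + A^3, w = +3]
V(D3) = x^(-9/2) - x^(-5/2) - x^(-3/2) - x^(-1/2)  (w -3, c 13, <D> = A^-7 + A^-3 + A - A^9)
key observation: comparing 3 Jones polynomials yields 3 groups


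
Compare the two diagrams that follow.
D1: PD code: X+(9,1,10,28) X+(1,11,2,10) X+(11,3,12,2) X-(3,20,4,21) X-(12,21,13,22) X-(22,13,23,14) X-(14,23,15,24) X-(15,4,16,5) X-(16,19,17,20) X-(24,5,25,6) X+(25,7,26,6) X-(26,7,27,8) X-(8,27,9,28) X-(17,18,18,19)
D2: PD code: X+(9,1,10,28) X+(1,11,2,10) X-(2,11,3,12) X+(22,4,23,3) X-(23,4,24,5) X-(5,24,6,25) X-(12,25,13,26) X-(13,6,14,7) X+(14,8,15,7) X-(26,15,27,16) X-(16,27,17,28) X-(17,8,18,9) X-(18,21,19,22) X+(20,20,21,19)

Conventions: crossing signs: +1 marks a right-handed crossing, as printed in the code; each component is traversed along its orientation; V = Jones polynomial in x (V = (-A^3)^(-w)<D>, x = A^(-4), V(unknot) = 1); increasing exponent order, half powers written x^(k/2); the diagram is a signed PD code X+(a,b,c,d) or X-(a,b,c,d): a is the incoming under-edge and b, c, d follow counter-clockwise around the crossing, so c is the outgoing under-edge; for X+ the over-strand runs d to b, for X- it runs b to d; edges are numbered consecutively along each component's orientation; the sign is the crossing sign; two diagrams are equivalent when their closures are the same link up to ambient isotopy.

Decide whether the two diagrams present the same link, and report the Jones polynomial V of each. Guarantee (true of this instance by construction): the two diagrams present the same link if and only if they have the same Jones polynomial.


equivalent: yes
V(D1) = -x^-6 + x^-5 - x^-4 + 2x^-3 - x^-2 + x^-1  (w -6, c 14, <D> = A^-14 - A^-10 + 2A^-6 - A^-2 + A^2 - A^6)
V(D2) = -x^-6 + x^-5 - x^-4 + 2x^-3 - x^-2 + x^-1  [14 crossings, <D> = A^-8 - A^-4 + 2 - A^4 + A^8 - A^12, w = -4]
key observation: all 2 diagrams share one V(x), hence one class


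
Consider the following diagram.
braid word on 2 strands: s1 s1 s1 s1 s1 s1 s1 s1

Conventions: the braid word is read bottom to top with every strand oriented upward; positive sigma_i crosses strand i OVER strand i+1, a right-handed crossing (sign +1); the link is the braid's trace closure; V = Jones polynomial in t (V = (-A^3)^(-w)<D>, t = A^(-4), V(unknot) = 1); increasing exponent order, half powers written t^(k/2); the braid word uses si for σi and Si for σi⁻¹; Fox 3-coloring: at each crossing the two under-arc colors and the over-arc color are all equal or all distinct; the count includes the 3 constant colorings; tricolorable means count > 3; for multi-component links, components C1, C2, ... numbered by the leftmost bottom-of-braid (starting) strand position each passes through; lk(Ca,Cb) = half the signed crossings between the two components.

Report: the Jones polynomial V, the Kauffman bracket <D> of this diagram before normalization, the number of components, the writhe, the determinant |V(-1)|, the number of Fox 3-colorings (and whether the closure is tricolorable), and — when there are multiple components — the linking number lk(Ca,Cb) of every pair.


V(t) = -t^(7/2) - t^(11/2) + t^(13/2) - t^(15/2) + t^(17/2) - t^(19/2) + t^(21/2) - t^(23/2)
bracket: -A^-22 + A^-18 - A^-14 + A^-10 - A^-6 + A^-2 - A^2 - A^10, w = +8
2 components, writhe +8, over 8 crossings
lk(C1,C2) = +4
det 8, colorings 3 of 3^8 — not tricolorable
observation: the span of V is 8, within the link bound 8 + 2 - 1


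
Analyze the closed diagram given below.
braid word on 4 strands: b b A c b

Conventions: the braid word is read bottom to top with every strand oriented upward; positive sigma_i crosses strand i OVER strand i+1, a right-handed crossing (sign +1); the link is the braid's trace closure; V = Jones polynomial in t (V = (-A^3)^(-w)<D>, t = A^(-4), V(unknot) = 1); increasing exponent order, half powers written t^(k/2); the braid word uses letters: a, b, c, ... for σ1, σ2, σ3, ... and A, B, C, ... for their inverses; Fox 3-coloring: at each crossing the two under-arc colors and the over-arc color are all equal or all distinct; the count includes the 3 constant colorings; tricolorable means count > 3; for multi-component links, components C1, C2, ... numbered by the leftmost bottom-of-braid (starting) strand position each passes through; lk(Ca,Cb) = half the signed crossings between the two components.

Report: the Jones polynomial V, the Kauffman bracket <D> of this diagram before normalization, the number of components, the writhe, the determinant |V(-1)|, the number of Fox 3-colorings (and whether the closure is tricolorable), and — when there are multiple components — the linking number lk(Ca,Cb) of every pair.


Jones polynomial: V(t) = t + t^3 - t^4
<D> = A^-7 - A^-3 - A^5; writhe +3
components 1, writhe +3 (5 crossings)
3-colorings: 9 of 3^5, det 3 — tricolorable
note: the span of V is 3, forcing >= 3 crossings in any diagram


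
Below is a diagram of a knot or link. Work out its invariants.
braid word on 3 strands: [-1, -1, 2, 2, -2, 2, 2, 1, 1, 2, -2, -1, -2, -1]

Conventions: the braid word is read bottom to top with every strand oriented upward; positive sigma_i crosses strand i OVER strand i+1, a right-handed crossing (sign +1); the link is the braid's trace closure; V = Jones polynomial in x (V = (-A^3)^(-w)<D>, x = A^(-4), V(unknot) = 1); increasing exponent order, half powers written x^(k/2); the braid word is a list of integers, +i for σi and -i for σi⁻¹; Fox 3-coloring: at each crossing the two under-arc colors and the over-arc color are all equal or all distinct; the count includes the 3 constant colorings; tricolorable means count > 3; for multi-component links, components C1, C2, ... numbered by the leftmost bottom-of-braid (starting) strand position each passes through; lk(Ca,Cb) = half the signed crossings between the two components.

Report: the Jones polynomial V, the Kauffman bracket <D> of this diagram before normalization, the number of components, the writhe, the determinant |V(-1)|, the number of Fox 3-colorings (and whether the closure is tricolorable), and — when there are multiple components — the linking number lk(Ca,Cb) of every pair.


Jones polynomial: V(x) = -x^-3 + 2x^-2 - 2x^-1 + 3 - 2x + 2x^2 - x^3
<D> = -A^-12 + 2A^-8 - 2A^-4 + 3 - 2A^4 + 2A^8 - A^12; writhe 0
components 1, writhe 0 (14 crossings)
3-colorings: 3 of 3^14, det 13 — not tricolorable
note: the span of V is 6, forcing >= 6 crossings in any diagram


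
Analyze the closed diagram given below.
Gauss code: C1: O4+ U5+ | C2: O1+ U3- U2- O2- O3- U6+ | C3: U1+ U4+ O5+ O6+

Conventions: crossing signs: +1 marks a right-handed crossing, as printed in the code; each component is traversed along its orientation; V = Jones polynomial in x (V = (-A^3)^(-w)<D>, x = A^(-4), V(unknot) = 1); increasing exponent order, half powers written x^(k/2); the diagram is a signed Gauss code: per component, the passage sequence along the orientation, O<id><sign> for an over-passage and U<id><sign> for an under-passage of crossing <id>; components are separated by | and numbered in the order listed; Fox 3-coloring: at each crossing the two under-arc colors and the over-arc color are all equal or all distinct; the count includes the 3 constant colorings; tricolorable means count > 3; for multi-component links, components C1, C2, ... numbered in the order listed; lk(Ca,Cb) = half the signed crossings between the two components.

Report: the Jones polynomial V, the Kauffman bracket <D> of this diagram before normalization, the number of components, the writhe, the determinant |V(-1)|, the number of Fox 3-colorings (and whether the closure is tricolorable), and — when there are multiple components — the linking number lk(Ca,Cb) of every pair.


V(x) = x + 2x^3 + x^5
bracket: A^-14 + 2A^-6 + A^2, w = +2
3 components, writhe +2, over 6 crossings
lk(C1,C2) = 0
linking number lk(C1,C3) = +1
lk(C2,C3): +1
det 4, colorings 3 of 3^6 — not tricolorable
observation: w = +2 (over 6 crossings) is diagram-only; (-A^3)^(-2) removes it from V


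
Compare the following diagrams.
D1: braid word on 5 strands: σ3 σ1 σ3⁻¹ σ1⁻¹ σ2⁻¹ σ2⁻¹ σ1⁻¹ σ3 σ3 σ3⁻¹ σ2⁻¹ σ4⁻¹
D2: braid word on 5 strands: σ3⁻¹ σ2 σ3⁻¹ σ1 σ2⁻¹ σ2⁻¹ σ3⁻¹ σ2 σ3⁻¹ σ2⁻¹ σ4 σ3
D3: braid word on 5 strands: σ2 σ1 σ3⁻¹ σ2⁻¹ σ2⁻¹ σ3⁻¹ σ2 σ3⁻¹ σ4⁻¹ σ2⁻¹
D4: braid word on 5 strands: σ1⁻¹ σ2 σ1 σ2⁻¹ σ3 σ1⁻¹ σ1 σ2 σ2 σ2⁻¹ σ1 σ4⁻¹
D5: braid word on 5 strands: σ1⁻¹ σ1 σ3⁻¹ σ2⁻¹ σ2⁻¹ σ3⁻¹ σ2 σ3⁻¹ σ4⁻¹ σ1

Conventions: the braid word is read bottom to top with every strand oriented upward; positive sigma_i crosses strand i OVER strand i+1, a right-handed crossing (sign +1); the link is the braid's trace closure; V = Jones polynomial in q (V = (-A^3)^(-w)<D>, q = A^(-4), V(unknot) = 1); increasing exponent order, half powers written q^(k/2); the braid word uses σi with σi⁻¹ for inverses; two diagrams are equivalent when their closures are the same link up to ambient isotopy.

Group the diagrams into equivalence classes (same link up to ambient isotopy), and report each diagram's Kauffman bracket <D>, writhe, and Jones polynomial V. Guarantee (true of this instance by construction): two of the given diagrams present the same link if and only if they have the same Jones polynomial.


classes: {D1} | {D2, D3, D5} | {D4}
V(D1) = -q^-4 + q^-3 + q^-1  [12 crossings, <D> = A^-8 + 1 - A^4, w = -4]
D2 (bracket A^-2 - A^2 + 2A^6 - A^10 + A^14 - A^18; 12 crossings at w = -2): V = -q^-6 + q^-5 - q^-4 + 2q^-3 - q^-2 + q^-1
V(D3) = -q^-6 + q^-5 - q^-4 + 2q^-3 - q^-2 + q^-1  (w -4, c 10, <D> = A^-8 - A^-4 + 2 - A^4 + A^8 - A^12)
V(D4) = 1  [12 crossings, <D> = A^6, w = +2]
D5 (bracket A^-8 - A^-4 + 2 - A^4 + A^8 - A^12; 10 crossings at w = -4): V = -q^-6 + q^-5 - q^-4 + 2q^-3 - q^-2 + q^-1
note: V(q) takes 3 values over 5 diagrams, fixing the grouping


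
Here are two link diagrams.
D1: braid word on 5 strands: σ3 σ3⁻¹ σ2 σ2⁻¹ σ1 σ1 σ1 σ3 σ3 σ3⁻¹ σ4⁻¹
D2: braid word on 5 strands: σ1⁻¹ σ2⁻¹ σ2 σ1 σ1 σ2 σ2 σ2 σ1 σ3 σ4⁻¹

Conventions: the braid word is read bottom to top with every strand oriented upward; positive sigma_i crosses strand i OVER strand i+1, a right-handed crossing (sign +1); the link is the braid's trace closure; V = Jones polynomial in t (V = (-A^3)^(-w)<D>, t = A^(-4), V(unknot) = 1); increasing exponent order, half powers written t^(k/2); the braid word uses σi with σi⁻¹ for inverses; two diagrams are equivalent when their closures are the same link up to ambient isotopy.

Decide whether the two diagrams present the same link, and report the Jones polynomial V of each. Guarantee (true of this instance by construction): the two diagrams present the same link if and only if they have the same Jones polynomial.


same link: no
V(D1) = -t^(1/2) - t^(3/2) - t^(5/2) + t^(9/2)  [11 crossings, <D> = -A^-9 + A^-1 + A^3 + A^7, w = +3]
D2 (bracket -A^-11 + A^-7 - A^-3 + 2A + A^9; 11 crossings at w = +5): V = -t^(3/2) - 2t^(7/2) + t^(9/2) - t^(11/2) + t^(13/2)
note: 2 classes among 2 diagrams; unequal V(t) rules out equality


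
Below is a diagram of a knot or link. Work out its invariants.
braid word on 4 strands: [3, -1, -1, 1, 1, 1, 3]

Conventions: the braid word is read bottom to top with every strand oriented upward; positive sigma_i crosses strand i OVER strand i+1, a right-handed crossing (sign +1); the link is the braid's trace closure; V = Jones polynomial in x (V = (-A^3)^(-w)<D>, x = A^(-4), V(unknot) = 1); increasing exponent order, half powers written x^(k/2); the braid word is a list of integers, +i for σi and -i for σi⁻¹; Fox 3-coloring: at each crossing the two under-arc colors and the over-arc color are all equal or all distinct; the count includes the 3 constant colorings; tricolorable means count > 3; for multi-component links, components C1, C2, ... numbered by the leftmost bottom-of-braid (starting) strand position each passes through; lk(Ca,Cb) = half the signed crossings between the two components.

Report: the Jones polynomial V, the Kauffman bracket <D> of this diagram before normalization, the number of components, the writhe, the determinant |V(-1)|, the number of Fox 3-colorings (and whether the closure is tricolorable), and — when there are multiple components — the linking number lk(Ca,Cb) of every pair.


Jones polynomial: V(x) = 1 + x + x^2 + x^3
<D> = -A^-3 - A - A^5 - A^9; writhe +3
components 3, writhe +3 (7 crossings)
linking number lk(C1,C2) = 0
lk(C1,C3): 0
lk(C2,C3) = +1
3-colorings: 9 of 3^7, det 0 — tricolorable
note: w = +3 (over 7 crossings) is diagram-only; (-A^3)^(-3) removes it from V


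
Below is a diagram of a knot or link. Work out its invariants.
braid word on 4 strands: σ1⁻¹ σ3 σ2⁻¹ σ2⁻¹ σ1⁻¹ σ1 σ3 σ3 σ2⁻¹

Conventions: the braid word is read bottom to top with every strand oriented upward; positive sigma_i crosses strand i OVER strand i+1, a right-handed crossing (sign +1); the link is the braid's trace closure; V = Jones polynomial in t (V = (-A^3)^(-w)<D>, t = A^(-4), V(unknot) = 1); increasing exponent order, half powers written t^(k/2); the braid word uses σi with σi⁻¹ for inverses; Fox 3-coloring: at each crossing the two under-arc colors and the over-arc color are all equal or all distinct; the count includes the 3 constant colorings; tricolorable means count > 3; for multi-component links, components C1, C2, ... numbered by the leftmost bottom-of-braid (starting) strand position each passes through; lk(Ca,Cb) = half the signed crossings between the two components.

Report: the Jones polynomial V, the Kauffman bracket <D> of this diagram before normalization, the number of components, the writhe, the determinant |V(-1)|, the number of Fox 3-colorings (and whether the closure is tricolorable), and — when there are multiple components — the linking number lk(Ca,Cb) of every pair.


V(t) = -t^-3 + 2t^-2 - 2t^-1 + 3 - 2t + 2t^2 - t^3
bracket: A^-15 - 2A^-11 + 2A^-7 - 3A^-3 + 2A - 2A^5 + A^9, w = -1
1 component, writhe -1, over 9 crossings
det 13, colorings 3 of 3^9 — not tricolorable
observation: V is palindromic (span 6, det 13): t -> 1/t fixes it; necessary, not sufficient, for amphichirality


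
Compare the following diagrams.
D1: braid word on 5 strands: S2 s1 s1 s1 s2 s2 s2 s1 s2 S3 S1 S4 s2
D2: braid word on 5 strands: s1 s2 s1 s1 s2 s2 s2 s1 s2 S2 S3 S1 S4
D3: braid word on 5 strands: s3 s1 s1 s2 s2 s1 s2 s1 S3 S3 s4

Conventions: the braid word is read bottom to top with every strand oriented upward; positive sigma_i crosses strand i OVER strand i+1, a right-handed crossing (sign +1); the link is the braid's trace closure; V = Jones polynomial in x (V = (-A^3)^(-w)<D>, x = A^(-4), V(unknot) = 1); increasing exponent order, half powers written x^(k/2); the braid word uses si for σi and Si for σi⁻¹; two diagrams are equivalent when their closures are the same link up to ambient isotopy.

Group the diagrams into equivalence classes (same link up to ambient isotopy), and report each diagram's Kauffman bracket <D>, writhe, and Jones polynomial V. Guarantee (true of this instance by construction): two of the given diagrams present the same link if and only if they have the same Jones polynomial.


classes: {D1, D2, D3}
V(D1) = -x^(5/2) - x^(9/2) + x^(11/2) - x^(13/2) + x^(15/2) - x^(17/2)  [13 crossings, <D> = A^-19 - A^-15 + A^-11 - A^-7 + A^-3 + A^5, w = +5]
V(D2) = -x^(5/2) - x^(9/2) + x^(11/2) - x^(13/2) + x^(15/2) - x^(17/2)  (w +5, c 13, <D> = A^-19 - A^-15 + A^-11 - A^-7 + A^-3 + A^5)
V(D3) = -x^(5/2) - x^(9/2) + x^(11/2) - x^(13/2) + x^(15/2) - x^(17/2)  (w +7, c 11, <D> = A^-13 - A^-9 + A^-5 - A^-1 + A^3 + A^11)
insight: one V(x) for all 3 diagrams — one class (guaranteed)


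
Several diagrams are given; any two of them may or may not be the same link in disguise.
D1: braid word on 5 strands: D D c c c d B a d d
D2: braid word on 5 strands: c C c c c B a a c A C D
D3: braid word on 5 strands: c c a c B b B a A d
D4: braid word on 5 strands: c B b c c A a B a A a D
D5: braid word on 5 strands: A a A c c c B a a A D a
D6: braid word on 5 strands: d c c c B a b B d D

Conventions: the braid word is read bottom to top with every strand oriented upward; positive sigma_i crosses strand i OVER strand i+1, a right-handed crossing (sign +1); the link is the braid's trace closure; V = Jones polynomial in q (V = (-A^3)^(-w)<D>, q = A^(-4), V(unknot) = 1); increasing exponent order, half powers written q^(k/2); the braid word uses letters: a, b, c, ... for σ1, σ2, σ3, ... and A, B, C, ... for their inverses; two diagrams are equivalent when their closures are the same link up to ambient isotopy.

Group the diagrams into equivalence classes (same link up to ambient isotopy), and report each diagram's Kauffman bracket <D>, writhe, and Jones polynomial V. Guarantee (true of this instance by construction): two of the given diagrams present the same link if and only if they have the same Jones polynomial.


grouping into links: {D1, D2, D3, D4, D5, D6}
V(D1) = q + q^3 - q^4  (w +4, c 10, <D> = -A^-4 + 1 + A^8)
V(D2) = q + q^3 - q^4  [12 crossings, <D> = -A^-10 + A^-6 + A^2, w = +2]
V(D3) = q + q^3 - q^4  (w +4, c 10, <D> = -A^-4 + 1 + A^8)
V(D4) = q + q^3 - q^4  [12 crossings, <D> = -A^-10 + A^-6 + A^2, w = +2]
V(D5) = q + q^3 - q^4  (w +2, c 12, <D> = -A^-10 + A^-6 + A^2)
D6 (bracket -A^-4 + 1 + A^8; 10 crossings at w = +4): V = q + q^3 - q^4
why: one V(q) for all 6 diagrams — one class (guaranteed)


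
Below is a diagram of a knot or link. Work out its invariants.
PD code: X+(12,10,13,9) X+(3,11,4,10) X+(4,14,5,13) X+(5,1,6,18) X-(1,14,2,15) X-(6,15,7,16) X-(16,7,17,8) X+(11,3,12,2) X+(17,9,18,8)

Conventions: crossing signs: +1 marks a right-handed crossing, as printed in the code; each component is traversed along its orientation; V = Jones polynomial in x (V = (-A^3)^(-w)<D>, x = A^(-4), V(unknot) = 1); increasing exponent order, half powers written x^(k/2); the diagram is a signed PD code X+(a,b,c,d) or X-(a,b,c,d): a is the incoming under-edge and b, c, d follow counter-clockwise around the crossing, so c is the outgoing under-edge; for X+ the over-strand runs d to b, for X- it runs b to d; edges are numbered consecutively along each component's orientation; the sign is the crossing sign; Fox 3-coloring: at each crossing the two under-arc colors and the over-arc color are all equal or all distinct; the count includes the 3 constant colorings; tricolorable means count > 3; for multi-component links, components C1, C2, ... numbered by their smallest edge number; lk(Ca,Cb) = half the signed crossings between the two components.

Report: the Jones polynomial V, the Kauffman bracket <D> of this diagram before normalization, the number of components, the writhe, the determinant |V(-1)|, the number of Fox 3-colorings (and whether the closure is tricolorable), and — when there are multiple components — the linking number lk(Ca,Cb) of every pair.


V = x + x^3 - x^4
<D> = A^-7 - A^-3 - A^5 (w = +3)
1 component over 9 crossings, w = +3
9 Fox colorings among 3^9, |V(-1)| = 3: tricolorable
why: det 3 = |V(-1)|; divisible by 3, so tricolorable
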